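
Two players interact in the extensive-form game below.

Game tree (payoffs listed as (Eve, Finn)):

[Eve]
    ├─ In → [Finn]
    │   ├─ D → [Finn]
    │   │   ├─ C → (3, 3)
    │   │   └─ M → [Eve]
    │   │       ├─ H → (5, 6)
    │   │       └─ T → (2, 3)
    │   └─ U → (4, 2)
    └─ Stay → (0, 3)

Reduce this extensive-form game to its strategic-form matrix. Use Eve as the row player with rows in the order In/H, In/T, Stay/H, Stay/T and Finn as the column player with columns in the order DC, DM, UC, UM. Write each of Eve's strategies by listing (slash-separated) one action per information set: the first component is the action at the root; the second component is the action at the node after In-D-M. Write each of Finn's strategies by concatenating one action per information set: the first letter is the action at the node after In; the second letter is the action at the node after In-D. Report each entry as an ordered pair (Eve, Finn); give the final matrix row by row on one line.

In/H: (3,3) (5,6) (4,2) (4,2) | In/T: (3,3) (2,3) (4,2) (4,2) | Stay/H: (0,3) (0,3) (0,3) (0,3) | Stay/T: (0,3) (0,3) (0,3) (0,3)

             DC       DM       UC       UM
  In/H    (3,3)    (5,6)    (4,2)    (4,2)
  In/T    (3,3)    (2,3)    (4,2)    (4,2)
Stay/H    (0,3)    (0,3)    (0,3)    (0,3)
Stay/T    (0,3)    (0,3)    (0,3)    (0,3)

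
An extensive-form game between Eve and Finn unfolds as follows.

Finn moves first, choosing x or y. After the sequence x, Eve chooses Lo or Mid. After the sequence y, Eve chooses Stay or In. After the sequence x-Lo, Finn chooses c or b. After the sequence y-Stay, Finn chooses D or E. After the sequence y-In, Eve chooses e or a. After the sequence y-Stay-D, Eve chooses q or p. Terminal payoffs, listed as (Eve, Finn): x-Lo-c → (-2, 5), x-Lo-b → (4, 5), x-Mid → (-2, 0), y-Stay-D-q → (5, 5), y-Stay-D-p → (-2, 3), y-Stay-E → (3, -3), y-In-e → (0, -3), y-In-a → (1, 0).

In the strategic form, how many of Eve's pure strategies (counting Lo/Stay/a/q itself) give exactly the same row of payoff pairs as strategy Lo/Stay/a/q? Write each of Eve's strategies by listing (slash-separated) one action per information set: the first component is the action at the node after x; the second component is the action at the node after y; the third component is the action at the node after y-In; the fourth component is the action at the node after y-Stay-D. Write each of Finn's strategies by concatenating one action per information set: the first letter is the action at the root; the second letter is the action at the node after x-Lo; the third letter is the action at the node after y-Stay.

Row for Lo/Stay/a/q (columns xcD, xcE, xbD, xbE, ycD, ycE, ybD, ybE): (-2,5) (-2,5) (4,5) (4,5) (5,5) (3,-3) (5,5) (3,-3).
Under Lo/Stay/a/q, Eve's choice at the node after y-In can never be reached regardless of what Finn does, so varying those choices leaves every outcome unchanged.
Holding the reachable choices fixed and varying the unreachable one freely already gives 2 equivalent strategies.
No other strategy reproduces this row, so those 2 are the full class: Lo/Stay/e/q, Lo/Stay/a/q.

2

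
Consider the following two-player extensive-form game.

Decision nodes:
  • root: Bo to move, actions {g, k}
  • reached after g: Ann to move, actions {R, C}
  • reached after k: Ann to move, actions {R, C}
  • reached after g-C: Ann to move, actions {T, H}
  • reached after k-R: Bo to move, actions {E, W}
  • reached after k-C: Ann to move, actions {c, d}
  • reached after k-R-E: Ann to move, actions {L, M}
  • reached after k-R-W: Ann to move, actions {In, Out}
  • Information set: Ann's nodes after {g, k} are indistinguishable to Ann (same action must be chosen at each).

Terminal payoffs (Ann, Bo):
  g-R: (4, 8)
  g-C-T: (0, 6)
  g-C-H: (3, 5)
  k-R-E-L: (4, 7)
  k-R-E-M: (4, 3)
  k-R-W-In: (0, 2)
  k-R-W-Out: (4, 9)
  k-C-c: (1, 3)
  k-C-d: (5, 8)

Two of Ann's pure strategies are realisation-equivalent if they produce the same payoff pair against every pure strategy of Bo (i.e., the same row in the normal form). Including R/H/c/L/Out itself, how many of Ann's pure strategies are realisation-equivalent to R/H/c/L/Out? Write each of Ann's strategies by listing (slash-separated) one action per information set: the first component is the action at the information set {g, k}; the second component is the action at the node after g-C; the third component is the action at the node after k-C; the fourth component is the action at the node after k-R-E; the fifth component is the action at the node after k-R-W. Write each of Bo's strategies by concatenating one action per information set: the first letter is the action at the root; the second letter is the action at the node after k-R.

Row for R/H/c/L/Out (columns gE, gW, kE, kW): (4,8) (4,8) (4,7) (4,9).
Under R/H/c/L/Out, Ann's choice at the node after g-C and at the node after k-C can never be reached regardless of what Bo does, so varying those choices leaves every outcome unchanged.
Holding the reachable choices fixed and varying the unreachable ones freely already gives 2 × 2 = 4 equivalent strategies.
No other strategy reproduces this row, so those 4 are the full class: R/T/c/L/Out, R/T/d/L/Out, R/H/c/L/Out, R/H/d/L/Out.

4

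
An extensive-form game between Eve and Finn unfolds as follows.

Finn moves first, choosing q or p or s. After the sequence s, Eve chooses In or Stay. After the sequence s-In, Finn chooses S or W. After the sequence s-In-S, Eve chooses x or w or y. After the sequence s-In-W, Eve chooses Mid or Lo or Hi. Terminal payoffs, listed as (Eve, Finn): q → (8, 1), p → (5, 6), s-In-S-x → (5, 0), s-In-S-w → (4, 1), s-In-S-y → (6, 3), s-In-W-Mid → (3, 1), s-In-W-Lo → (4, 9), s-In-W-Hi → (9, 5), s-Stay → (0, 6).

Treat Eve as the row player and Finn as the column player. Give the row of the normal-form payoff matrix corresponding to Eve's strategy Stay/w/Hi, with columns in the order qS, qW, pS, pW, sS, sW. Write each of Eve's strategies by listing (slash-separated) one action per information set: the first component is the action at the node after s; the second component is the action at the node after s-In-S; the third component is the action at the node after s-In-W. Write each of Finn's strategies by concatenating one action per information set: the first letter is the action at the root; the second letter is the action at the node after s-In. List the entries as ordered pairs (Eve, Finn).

(8,1) (8,1) (5,6) (5,6) (0,6) (0,6)

vs qS: Finn plays q → (8, 1)
vs qW: Finn plays q → (8, 1)
vs pS: Finn plays p → (5, 6)
vs pW: Finn plays p → (5, 6)
vs sS: Finn plays s → Eve plays Stay at [s] → (0, 6)
vs sW: Finn plays s → Eve plays Stay at [s] → (0, 6)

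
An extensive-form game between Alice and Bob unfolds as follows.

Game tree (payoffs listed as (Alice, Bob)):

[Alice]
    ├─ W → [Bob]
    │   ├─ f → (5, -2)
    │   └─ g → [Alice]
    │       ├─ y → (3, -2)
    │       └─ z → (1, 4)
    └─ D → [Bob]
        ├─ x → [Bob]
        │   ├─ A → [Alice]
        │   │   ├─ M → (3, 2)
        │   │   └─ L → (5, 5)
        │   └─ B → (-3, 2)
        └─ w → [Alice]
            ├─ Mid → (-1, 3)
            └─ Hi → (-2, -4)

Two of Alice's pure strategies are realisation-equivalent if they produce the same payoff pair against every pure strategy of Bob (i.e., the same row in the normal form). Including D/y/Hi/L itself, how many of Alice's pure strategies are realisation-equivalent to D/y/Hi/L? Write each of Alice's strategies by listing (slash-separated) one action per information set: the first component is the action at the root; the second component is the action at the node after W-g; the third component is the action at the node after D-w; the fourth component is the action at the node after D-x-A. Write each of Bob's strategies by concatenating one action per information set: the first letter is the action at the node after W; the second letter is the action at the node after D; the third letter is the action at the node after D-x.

Row for D/y/Hi/L (columns fxA, fxB, fwA, fwB, gxA, gxB, gwA, gwB): (5,5) (-3,2) (-2,-4) (-2,-4) (5,5) (-3,2) (-2,-4) (-2,-4).
Under D/y/Hi/L, Alice's choice at the node after W-g can never be reached regardless of what Bob does, so varying those choices leaves every outcome unchanged.
Holding the reachable choices fixed and varying the unreachable one freely already gives 2 equivalent strategies.
No other strategy reproduces this row, so those 2 are the full class: D/y/Hi/L, D/z/Hi/L.

2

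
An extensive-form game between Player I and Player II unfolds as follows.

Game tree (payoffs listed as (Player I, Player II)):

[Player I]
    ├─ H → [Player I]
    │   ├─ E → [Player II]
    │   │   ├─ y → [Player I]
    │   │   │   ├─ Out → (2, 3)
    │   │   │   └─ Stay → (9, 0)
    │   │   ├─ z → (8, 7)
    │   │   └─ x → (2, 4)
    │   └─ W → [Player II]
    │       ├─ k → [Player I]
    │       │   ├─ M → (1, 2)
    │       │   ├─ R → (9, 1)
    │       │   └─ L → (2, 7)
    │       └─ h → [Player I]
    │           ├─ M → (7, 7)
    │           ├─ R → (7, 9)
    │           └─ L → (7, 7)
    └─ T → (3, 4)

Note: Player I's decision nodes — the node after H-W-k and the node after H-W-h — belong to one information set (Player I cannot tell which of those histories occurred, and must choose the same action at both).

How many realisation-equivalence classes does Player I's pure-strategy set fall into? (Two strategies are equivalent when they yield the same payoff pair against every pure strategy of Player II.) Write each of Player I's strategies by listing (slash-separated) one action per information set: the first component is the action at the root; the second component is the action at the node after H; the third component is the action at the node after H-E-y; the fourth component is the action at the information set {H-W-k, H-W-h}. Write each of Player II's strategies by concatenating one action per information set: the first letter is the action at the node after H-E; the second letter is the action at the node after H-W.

Player I has 24 pure strategies: H/E/Out/M, H/E/Out/R, H/E/Out/L, H/E/Stay/M, H/E/Stay/R, H/E/Stay/L, H/W/Out/M, H/W/Out/R, H/W/Out/L, H/W/Stay/M, H/W/Stay/R, H/W/Stay/L, T/E/Out/M, T/E/Out/R, T/E/Out/L, T/E/Stay/M, T/E/Stay/R, T/E/Stay/L, T/W/Out/M, T/W/Out/R, T/W/Out/L, T/W/Stay/M, T/W/Stay/R, T/W/Stay/L. Columns: yk, yh, zk, zh, xk, xh.
{H/E/Out/M, H/E/Out/R, H/E/Out/L} → row (2,3) (2,3) (8,7) (8,7) (2,4) (2,4)
{H/E/Stay/M, H/E/Stay/R, H/E/Stay/L} → row (9,0) (9,0) (8,7) (8,7) (2,4) (2,4)
{H/W/Out/M, H/W/Stay/M} → row (1,2) (7,7) (1,2) (7,7) (1,2) (7,7)
{H/W/Out/R, H/W/Stay/R} → row (9,1) (7,9) (9,1) (7,9) (9,1) (7,9)
{H/W/Out/L, H/W/Stay/L} → row (2,7) (7,7) (2,7) (7,7) (2,7) (7,7)
{T/E/Out/M, T/E/Out/R, T/E/Out/L, T/E/Stay/M, T/E/Stay/R, T/E/Stay/L, T/W/Out/M, T/W/Out/R, T/W/Out/L, T/W/Stay/M, T/W/Stay/R, T/W/Stay/L} → row (3,4) (3,4) (3,4) (3,4) (3,4) (3,4)
That's 6 distinct rows out of 24 strategies.

6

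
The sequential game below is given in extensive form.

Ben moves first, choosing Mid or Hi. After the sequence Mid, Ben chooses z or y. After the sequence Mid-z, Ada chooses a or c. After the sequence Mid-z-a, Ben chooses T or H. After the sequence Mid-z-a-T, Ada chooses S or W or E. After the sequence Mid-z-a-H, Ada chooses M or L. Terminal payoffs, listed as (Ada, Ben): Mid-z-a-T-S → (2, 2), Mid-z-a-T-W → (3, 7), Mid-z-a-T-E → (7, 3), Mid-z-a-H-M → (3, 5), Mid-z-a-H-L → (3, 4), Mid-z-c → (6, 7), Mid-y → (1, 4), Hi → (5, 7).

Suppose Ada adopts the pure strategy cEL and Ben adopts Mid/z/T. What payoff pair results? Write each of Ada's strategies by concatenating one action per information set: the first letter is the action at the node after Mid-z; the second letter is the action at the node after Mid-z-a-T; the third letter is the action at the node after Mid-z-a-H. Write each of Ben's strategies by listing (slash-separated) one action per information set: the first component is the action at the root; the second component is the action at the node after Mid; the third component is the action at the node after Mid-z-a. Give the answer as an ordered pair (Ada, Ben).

Trace the play path from the root:
  Ben plays Mid
  Ben plays z at [Mid]
  Ada plays c at [Mid-z]
→ terminal payoff (6, 7).
(Ada's choice at the node after Mid-z-a-T is never reached on this path, so it doesn't affect the outcome.)

(6, 7)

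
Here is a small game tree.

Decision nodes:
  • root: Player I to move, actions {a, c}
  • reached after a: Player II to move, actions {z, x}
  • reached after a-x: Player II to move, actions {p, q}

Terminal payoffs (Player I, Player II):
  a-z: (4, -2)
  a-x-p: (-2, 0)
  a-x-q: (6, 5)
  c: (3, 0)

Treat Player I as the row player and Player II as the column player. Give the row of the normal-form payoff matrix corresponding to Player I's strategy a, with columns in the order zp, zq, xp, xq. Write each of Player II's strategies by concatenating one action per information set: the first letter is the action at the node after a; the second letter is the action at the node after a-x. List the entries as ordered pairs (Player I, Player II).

vs zp: Player I plays a → Player II plays z at [a] → (4, -2)
vs zq: Player I plays a → Player II plays z at [a] → (4, -2)
vs xp: Player I plays a → Player II plays x at [a] → Player II plays p at [a-x] → (-2, 0)
vs xq: Player I plays a → Player II plays x at [a] → Player II plays q at [a-x] → (6, 5)

(4,-2) (4,-2) (-2,0) (6,5)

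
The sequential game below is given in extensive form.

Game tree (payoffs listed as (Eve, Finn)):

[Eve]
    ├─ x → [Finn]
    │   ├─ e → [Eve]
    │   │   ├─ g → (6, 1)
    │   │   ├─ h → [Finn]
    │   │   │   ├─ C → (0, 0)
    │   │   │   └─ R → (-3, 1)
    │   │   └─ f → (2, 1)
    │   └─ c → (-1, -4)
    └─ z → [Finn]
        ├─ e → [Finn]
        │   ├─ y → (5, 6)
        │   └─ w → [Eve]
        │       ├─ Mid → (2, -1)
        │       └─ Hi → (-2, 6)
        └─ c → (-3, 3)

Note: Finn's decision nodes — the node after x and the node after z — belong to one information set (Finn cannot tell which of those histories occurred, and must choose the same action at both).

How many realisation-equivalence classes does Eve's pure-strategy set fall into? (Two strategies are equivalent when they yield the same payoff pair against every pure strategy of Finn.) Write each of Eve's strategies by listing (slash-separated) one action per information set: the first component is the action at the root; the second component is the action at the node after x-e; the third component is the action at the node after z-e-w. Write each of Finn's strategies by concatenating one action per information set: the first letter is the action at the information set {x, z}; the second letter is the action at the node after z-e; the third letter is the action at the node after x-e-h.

Eve has 12 pure strategies: x/g/Mid, x/g/Hi, x/h/Mid, x/h/Hi, x/f/Mid, x/f/Hi, z/g/Mid, z/g/Hi, z/h/Mid, z/h/Hi, z/f/Mid, z/f/Hi. Columns: eyC, eyR, ewC, ewR, cyC, cyR, cwC, cwR.
{x/g/Mid, x/g/Hi} → row (6,1) (6,1) (6,1) (6,1) (-1,-4) (-1,-4) (-1,-4) (-1,-4)
{x/h/Mid, x/h/Hi} → row (0,0) (-3,1) (0,0) (-3,1) (-1,-4) (-1,-4) (-1,-4) (-1,-4)
{x/f/Mid, x/f/Hi} → row (2,1) (2,1) (2,1) (2,1) (-1,-4) (-1,-4) (-1,-4) (-1,-4)
{z/g/Mid, z/h/Mid, z/f/Mid} → row (5,6) (5,6) (2,-1) (2,-1) (-3,3) (-3,3) (-3,3) (-3,3)
{z/g/Hi, z/h/Hi, z/f/Hi} → row (5,6) (5,6) (-2,6) (-2,6) (-3,3) (-3,3) (-3,3) (-3,3)
That's 5 distinct rows out of 12 strategies.

5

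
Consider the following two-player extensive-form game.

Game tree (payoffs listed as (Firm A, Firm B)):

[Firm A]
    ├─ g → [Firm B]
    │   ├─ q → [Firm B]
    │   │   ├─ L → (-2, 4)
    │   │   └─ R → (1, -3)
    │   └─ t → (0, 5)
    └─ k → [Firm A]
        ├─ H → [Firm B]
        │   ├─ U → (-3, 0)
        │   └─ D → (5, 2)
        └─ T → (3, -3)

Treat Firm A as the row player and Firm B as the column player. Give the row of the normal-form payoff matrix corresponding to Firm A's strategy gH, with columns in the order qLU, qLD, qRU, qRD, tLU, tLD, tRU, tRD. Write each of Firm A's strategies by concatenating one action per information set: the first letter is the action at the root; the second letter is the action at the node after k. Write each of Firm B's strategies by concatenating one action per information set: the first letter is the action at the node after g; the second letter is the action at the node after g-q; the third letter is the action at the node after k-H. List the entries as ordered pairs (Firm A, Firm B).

vs qLU: Firm A plays g → Firm B plays q at [g] → Firm B plays L at [g-q] → (-2, 4)
vs qLD: Firm A plays g → Firm B plays q at [g] → Firm B plays L at [g-q] → (-2, 4)
vs qRU: Firm A plays g → Firm B plays q at [g] → Firm B plays R at [g-q] → (1, -3)
vs qRD: Firm A plays g → Firm B plays q at [g] → Firm B plays R at [g-q] → (1, -3)
vs tLU: Firm A plays g → Firm B plays t at [g] → (0, 5)
vs tLD: Firm A plays g → Firm B plays t at [g] → (0, 5)
vs tRU: Firm A plays g → Firm B plays t at [g] → (0, 5)
vs tRD: Firm A plays g → Firm B plays t at [g] → (0, 5)

(-2,4) (-2,4) (1,-3) (1,-3) (0,5) (0,5) (0,5) (0,5)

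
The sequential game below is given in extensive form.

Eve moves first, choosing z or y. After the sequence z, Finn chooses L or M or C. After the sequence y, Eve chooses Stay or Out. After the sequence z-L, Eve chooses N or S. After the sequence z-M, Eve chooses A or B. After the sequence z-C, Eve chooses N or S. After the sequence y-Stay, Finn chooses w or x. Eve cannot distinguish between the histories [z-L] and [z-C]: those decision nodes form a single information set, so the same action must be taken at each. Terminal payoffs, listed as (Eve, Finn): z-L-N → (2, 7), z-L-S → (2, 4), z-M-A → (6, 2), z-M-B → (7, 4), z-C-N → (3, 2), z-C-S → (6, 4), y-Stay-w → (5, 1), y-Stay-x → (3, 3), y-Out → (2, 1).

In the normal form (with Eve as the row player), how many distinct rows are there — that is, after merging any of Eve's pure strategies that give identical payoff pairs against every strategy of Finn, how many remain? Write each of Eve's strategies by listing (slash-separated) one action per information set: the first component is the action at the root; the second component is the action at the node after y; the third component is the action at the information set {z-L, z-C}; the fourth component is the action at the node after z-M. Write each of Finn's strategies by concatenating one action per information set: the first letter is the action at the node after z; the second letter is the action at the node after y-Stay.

6

Eve has 16 pure strategies: z/Stay/N/A, z/Stay/N/B, z/Stay/S/A, z/Stay/S/B, z/Out/N/A, z/Out/N/B, z/Out/S/A, z/Out/S/B, y/Stay/N/A, y/Stay/N/B, y/Stay/S/A, y/Stay/S/B, y/Out/N/A, y/Out/N/B, y/Out/S/A, y/Out/S/B. Columns: Lw, Lx, Mw, Mx, Cw, Cx.
{z/Stay/N/A, z/Out/N/A} → row (2,7) (2,7) (6,2) (6,2) (3,2) (3,2)
{z/Stay/N/B, z/Out/N/B} → row (2,7) (2,7) (7,4) (7,4) (3,2) (3,2)
{z/Stay/S/A, z/Out/S/A} → row (2,4) (2,4) (6,2) (6,2) (6,4) (6,4)
{z/Stay/S/B, z/Out/S/B} → row (2,4) (2,4) (7,4) (7,4) (6,4) (6,4)
{y/Stay/N/A, y/Stay/N/B, y/Stay/S/A, y/Stay/S/B} → row (5,1) (3,3) (5,1) (3,3) (5,1) (3,3)
{y/Out/N/A, y/Out/N/B, y/Out/S/A, y/Out/S/B} → row (2,1) (2,1) (2,1) (2,1) (2,1) (2,1)
That's 6 distinct rows out of 16 strategies.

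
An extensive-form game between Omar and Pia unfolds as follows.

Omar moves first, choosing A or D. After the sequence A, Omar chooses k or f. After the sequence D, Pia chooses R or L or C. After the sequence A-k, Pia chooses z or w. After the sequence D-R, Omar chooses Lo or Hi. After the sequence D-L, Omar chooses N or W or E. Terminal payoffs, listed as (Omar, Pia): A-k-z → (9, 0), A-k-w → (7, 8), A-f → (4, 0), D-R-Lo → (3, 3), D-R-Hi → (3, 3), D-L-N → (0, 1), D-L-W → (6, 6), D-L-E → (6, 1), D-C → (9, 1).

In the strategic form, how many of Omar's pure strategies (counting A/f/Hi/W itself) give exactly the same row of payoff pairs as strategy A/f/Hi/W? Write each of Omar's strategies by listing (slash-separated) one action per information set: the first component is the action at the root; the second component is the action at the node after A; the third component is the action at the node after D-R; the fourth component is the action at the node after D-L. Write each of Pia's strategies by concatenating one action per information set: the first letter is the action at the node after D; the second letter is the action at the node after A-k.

Row for A/f/Hi/W (columns Rz, Rw, Lz, Lw, Cz, Cw): (4,0) (4,0) (4,0) (4,0) (4,0) (4,0).
Under A/f/Hi/W, Omar's choice at the node after D-R and at the node after D-L can never be reached regardless of what Pia does, so varying those choices leaves every outcome unchanged.
Holding the reachable choices fixed and varying the unreachable ones freely already gives 2 × 3 = 6 equivalent strategies.
No other strategy reproduces this row, so those 6 are the full class: A/f/Lo/N, A/f/Lo/W, A/f/Lo/E, A/f/Hi/N, A/f/Hi/W, A/f/Hi/E.

6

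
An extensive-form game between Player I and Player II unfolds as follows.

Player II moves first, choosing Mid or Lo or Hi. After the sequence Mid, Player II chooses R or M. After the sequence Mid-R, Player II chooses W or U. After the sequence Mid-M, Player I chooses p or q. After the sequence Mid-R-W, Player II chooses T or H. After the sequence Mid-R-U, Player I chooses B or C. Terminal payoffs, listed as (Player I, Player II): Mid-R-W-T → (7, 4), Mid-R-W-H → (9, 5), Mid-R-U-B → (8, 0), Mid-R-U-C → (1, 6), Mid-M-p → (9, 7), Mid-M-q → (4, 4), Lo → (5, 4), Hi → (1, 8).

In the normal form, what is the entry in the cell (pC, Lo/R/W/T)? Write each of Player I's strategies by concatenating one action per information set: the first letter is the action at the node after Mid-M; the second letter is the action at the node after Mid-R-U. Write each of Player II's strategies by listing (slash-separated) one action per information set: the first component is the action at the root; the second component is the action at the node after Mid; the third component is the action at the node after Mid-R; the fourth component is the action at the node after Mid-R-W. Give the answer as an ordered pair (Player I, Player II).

(5, 4)

Trace the play path from the root:
  Player II plays Lo
→ terminal payoff (5, 4).
(Player I's choice at the node after Mid-M is never reached on this path, so it doesn't affect the outcome.)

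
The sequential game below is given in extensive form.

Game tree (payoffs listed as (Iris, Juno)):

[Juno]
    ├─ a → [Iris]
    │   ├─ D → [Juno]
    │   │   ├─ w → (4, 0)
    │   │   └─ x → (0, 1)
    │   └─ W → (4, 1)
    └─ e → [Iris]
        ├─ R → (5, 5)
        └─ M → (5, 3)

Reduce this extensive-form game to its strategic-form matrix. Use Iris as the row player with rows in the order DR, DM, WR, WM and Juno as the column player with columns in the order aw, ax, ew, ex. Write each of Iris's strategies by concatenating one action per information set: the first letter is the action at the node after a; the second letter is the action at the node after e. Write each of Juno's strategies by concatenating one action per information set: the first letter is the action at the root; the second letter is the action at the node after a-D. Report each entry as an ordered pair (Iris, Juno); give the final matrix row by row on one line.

DR: (4,0) (0,1) (5,5) (5,5) | DM: (4,0) (0,1) (5,3) (5,3) | WR: (4,1) (4,1) (5,5) (5,5) | WM: (4,1) (4,1) (5,3) (5,3)

           aw       ax       ew       ex
  DR    (4,0)    (0,1)    (5,5)    (5,5)
  DM    (4,0)    (0,1)    (5,3)    (5,3)
  WR    (4,1)    (4,1)    (5,5)    (5,5)
  WM    (4,1)    (4,1)    (5,3)    (5,3)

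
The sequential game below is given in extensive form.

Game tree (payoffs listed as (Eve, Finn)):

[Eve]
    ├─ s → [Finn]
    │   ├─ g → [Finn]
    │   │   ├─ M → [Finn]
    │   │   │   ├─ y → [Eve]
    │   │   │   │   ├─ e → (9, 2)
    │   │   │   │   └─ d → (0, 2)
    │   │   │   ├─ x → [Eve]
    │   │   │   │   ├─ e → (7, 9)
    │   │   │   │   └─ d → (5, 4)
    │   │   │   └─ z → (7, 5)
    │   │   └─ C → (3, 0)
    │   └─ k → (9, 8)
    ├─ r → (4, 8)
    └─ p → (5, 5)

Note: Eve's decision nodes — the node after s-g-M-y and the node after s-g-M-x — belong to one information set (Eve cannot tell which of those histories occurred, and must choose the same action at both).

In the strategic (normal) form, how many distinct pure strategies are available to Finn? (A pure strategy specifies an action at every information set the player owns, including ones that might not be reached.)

Finn owns the node after s with actions {g, k} — two choices.
Finn owns the node after s-g with actions {M, C} — two choices.
Finn owns the node after s-g-M with actions {y, x, z} — three choices.
A pure strategy fixes one action at each information set independently, so the count is the product 2 × 2 × 3 = 12.
(For reference, Eve has 6 pure strategies, giving a 12×6 normal-form matrix.)

12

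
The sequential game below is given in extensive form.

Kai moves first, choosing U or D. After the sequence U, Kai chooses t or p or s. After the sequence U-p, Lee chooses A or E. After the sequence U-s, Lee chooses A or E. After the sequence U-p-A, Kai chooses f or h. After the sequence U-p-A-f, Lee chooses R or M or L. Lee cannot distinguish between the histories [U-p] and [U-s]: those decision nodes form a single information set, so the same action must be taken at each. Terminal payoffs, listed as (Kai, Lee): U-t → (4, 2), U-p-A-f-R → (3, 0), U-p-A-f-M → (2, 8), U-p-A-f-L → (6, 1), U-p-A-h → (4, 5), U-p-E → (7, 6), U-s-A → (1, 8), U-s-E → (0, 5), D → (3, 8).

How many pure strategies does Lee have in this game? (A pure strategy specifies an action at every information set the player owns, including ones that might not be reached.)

6

Lee owns the information set {U-p, U-s} with actions {A, E} — two choices.
Lee owns the node after U-p-A-f with actions {R, M, L} — three choices.
A pure strategy fixes one action at each information set independently, so the count is the product 2 × 3 = 6.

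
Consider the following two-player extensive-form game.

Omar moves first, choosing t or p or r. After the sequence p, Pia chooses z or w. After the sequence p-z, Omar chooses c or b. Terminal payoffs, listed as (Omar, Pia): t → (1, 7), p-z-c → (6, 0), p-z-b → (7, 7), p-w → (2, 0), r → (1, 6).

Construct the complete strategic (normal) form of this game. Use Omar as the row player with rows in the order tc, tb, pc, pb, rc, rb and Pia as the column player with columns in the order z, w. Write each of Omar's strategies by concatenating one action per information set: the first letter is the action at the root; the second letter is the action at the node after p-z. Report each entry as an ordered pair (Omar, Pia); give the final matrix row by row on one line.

tc: (1,7) (1,7) | tb: (1,7) (1,7) | pc: (6,0) (2,0) | pb: (7,7) (2,0) | rc: (1,6) (1,6) | rb: (1,6) (1,6)

            z        w
  tc    (1,7)    (1,7)
  tb    (1,7)    (1,7)
  pc    (6,0)    (2,0)
  pb    (7,7)    (2,0)
  rc    (1,6)    (1,6)
  rb    (1,6)    (1,6)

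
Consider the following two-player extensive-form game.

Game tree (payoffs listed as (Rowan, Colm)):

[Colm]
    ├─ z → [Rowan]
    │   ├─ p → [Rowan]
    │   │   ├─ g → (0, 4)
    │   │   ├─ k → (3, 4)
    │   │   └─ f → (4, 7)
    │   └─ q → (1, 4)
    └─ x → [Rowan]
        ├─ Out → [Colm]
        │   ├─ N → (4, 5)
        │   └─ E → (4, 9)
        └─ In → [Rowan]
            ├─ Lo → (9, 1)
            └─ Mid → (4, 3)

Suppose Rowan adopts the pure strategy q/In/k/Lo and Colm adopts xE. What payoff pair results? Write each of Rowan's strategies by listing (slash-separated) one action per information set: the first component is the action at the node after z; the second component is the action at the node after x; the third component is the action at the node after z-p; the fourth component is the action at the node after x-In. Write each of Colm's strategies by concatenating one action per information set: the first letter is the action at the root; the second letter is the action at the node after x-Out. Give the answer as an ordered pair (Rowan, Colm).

Trace the play path from the root:
  Colm plays x
  Rowan plays In at [x]
  Rowan plays Lo at [x-In]
→ terminal payoff (9, 1).
(Rowan's choice at the node after z is never reached on this path, so it doesn't affect the outcome.)

(9, 1)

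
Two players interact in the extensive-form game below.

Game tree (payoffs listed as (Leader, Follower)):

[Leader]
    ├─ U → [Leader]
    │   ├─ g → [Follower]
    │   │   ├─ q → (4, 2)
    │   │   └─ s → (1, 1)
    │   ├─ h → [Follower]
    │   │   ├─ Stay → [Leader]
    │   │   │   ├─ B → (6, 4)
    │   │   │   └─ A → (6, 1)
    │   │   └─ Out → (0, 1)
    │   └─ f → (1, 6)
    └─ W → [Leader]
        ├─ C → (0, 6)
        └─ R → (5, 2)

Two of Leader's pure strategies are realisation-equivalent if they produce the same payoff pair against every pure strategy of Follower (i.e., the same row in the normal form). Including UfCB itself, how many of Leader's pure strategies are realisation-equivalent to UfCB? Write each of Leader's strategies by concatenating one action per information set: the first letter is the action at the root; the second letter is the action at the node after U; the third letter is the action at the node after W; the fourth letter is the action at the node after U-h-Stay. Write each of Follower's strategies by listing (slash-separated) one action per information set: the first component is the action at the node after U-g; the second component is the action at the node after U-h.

Row for UfCB (columns q/Stay, q/Out, s/Stay, s/Out): (1,6) (1,6) (1,6) (1,6).
Under UfCB, Leader's choice at the node after W and at the node after U-h-Stay can never be reached regardless of what Follower does, so varying those choices leaves every outcome unchanged.
Holding the reachable choices fixed and varying the unreachable ones freely already gives 2 × 2 = 4 equivalent strategies.
No other strategy reproduces this row, so those 4 are the full class: UfCB, UfCA, UfRB, UfRA.

4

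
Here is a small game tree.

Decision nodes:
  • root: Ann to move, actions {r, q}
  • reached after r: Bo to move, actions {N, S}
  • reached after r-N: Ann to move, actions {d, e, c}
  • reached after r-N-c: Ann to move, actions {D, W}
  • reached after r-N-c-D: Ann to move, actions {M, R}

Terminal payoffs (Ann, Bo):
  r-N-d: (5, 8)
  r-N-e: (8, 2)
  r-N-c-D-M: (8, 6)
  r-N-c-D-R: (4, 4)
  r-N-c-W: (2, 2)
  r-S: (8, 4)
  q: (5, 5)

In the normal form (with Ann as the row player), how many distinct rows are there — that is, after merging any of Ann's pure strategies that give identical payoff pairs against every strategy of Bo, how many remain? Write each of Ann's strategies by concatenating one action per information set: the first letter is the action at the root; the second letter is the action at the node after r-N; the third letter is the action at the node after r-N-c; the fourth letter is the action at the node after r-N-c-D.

Ann has 24 pure strategies: rdDM, rdDR, rdWM, rdWR, reDM, reDR, reWM, reWR, rcDM, rcDR, rcWM, rcWR, qdDM, qdDR, qdWM, qdWR, qeDM, qeDR, qeWM, qeWR, qcDM, qcDR, qcWM, qcWR. Columns: N, S.
{rdDM, rdDR, rdWM, rdWR} → row (5,8) (8,4)
{reDM, reDR, reWM, reWR} → row (8,2) (8,4)
{rcDM} → row (8,6) (8,4)
{rcDR} → row (4,4) (8,4)
{rcWM, rcWR} → row (2,2) (8,4)
{qdDM, qdDR, qdWM, qdWR, qeDM, qeDR, qeWM, qeWR, qcDM, qcDR, qcWM, qcWR} → row (5,5) (5,5)
That's 6 distinct rows out of 24 strategies.

6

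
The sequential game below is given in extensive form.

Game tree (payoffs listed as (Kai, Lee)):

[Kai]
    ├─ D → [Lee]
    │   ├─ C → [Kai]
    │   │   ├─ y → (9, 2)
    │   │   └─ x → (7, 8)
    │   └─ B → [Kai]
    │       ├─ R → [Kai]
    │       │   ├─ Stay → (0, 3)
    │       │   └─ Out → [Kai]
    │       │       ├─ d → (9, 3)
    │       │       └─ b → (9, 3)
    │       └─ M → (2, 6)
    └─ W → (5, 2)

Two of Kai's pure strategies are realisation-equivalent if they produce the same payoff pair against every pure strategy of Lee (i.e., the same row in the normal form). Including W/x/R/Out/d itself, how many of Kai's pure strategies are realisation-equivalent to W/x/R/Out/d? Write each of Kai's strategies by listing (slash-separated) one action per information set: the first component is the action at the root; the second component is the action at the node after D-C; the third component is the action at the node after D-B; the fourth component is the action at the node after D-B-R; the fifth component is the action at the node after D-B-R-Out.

Row for W/x/R/Out/d (columns C, B): (5,2) (5,2).
Under W/x/R/Out/d, Kai's choice at the node after D-C and at the node after D-B and at the node after D-B-R and at the node after D-B-R-Out can never be reached regardless of what Lee does, so varying those choices leaves every outcome unchanged.
Holding the reachable choices fixed and varying the unreachable ones freely already gives 2 × 2 × 2 × 2 = 16 equivalent strategies.
No other strategy reproduces this row, so those 16 are the full class: W/y/R/Stay/d, W/y/R/Stay/b, W/y/R/Out/d, W/y/R/Out/b, W/y/M/Stay/d, W/y/M/Stay/b, W/y/M/Out/d, W/y/M/Out/b, W/x/R/Stay/d, W/x/R/Stay/b, W/x/R/Out/d, W/x/R/Out/b, W/x/M/Stay/d, W/x/M/Stay/b, W/x/M/Out/d, W/x/M/Out/b.

16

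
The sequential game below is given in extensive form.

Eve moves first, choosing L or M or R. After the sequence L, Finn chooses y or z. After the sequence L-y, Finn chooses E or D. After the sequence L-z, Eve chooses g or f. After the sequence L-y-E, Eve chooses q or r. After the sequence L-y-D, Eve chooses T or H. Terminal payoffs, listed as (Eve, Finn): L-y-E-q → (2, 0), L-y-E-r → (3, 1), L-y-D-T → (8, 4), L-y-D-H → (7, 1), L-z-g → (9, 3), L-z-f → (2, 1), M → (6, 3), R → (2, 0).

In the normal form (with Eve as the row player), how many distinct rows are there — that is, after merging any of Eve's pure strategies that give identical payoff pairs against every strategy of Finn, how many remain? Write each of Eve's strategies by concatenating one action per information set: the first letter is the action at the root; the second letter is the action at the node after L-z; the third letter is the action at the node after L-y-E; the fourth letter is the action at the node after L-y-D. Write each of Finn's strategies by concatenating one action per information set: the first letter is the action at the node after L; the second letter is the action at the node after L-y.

Eve has 24 pure strategies: LgqT, LgqH, LgrT, LgrH, LfqT, LfqH, LfrT, LfrH, MgqT, MgqH, MgrT, MgrH, MfqT, MfqH, MfrT, MfrH, RgqT, RgqH, RgrT, RgrH, RfqT, RfqH, RfrT, RfrH. Columns: yE, yD, zE, zD.
{LgqT} → row (2,0) (8,4) (9,3) (9,3)
{LgqH} → row (2,0) (7,1) (9,3) (9,3)
{LgrT} → row (3,1) (8,4) (9,3) (9,3)
{LgrH} → row (3,1) (7,1) (9,3) (9,3)
{LfqT} → row (2,0) (8,4) (2,1) (2,1)
{LfqH} → row (2,0) (7,1) (2,1) (2,1)
{LfrT} → row (3,1) (8,4) (2,1) (2,1)
{LfrH} → row (3,1) (7,1) (2,1) (2,1)
{MgqT, MgqH, MgrT, MgrH, MfqT, MfqH, MfrT, MfrH} → row (6,3) (6,3) (6,3) (6,3)
{RgqT, RgqH, RgrT, RgrH, RfqT, RfqH, RfrT, RfrH} → row (2,0) (2,0) (2,0) (2,0)
That's 10 distinct rows out of 24 strategies.

10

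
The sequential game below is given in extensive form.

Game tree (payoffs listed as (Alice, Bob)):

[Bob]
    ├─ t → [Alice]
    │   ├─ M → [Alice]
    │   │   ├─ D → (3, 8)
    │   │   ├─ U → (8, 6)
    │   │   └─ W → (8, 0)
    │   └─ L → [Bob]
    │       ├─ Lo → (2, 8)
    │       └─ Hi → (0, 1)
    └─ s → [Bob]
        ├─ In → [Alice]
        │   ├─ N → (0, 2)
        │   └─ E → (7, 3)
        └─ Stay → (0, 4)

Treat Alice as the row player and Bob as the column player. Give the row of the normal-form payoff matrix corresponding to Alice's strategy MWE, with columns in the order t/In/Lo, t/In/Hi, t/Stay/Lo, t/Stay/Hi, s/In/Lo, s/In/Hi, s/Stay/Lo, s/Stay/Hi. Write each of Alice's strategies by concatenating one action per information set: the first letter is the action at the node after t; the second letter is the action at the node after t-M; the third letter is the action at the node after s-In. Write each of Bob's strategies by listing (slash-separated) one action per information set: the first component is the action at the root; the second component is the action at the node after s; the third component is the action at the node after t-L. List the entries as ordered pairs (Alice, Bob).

(8,0) (8,0) (8,0) (8,0) (7,3) (7,3) (0,4) (0,4)

vs t/In/Lo: Bob plays t → Alice plays M at [t] → Alice plays W at [t-M] → (8, 0)
vs t/In/Hi: Bob plays t → Alice plays M at [t] → Alice plays W at [t-M] → (8, 0)
vs t/Stay/Lo: Bob plays t → Alice plays M at [t] → Alice plays W at [t-M] → (8, 0)
vs t/Stay/Hi: Bob plays t → Alice plays M at [t] → Alice plays W at [t-M] → (8, 0)
vs s/In/Lo: Bob plays s → Bob plays In at [s] → Alice plays E at [s-In] → (7, 3)
vs s/In/Hi: Bob plays s → Bob plays In at [s] → Alice plays E at [s-In] → (7, 3)
vs s/Stay/Lo: Bob plays s → Bob plays Stay at [s] → (0, 4)
vs s/Stay/Hi: Bob plays s → Bob plays Stay at [s] → (0, 4)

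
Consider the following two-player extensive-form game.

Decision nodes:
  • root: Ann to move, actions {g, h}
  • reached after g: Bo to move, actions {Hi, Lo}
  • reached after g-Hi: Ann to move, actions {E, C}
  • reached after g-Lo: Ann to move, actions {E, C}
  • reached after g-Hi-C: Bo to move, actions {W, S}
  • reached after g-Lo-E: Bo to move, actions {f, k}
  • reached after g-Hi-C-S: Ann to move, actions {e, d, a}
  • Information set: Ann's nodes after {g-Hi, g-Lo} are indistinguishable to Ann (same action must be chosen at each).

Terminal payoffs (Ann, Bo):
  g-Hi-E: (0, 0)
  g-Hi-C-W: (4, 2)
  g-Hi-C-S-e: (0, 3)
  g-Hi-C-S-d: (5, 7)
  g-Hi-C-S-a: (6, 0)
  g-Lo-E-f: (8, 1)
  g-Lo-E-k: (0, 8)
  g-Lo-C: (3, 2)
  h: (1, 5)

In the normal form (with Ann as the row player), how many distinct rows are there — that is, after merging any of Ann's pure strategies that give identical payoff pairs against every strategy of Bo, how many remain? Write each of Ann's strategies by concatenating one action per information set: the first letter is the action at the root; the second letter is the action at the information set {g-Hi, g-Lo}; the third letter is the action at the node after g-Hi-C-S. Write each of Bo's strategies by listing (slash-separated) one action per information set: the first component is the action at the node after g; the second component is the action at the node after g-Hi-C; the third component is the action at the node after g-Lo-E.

5

Ann has 12 pure strategies: gEe, gEd, gEa, gCe, gCd, gCa, hEe, hEd, hEa, hCe, hCd, hCa. Columns: Hi/W/f, Hi/W/k, Hi/S/f, Hi/S/k, Lo/W/f, Lo/W/k, Lo/S/f, Lo/S/k.
{gEe, gEd, gEa} → row (0,0) (0,0) (0,0) (0,0) (8,1) (0,8) (8,1) (0,8)
{gCe} → row (4,2) (4,2) (0,3) (0,3) (3,2) (3,2) (3,2) (3,2)
{gCd} → row (4,2) (4,2) (5,7) (5,7) (3,2) (3,2) (3,2) (3,2)
{gCa} → row (4,2) (4,2) (6,0) (6,0) (3,2) (3,2) (3,2) (3,2)
{hEe, hEd, hEa, hCe, hCd, hCa} → row (1,5) (1,5) (1,5) (1,5) (1,5) (1,5) (1,5) (1,5)
That's 5 distinct rows out of 12 strategies.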